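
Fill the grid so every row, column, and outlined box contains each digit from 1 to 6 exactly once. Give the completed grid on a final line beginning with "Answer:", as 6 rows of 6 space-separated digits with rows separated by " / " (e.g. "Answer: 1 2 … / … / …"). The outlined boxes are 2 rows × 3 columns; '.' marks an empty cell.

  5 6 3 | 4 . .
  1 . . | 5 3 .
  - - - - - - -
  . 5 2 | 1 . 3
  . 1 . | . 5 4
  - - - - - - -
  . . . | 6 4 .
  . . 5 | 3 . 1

Step 1. [r2c2∈{2,4}] box 1 places 2 nowhere but r2c2, so r2c2=2.
Step 2. [r6c1∈{2,4,6}] in row 6, 6 fits only at r6c1, so r6c1=6.
Step 3. [r5c1∈{2,3}] across col 1, 2 lands solely at r5c1 ⇒ r5c1=2.
Step 4. [r1c6∈{2}] r1c6 has the single candidate 2. So r1c6=2.
Step 5. [r1c5∈{1}] r1c5 is down to just 1. So r1c5=1.
Step 6. [r2c6∈{6}] only 6 remains possible at r2c6, so r2c6=6.
Step 7. [r3c5∈{6}] only 6 remains possible at r3c5 ⇒ r3c5=6.
Step 8. [r3c1∈{4}] r3c1 has the single candidate 4. So r3c1=4.
Step 9. [r5c2∈{3}] r5c2 is down to just 3, so r5c2=3.
Step 10. [r5c3∈{1}] r5c3's peers cover all but 1 ⇒ r5c3=1.
Step 11. [r6c2∈{4}] r6c2 has the single candidate 4. So r6c2=4.
Step 12. [r5c6∈{5}] nothing but 5 survives at r5c6, so r5c6=5.
Step 13. [r6c5∈{2}] only 2 remains possible at r6c5. So r6c5=2.
Step 14. [r2c3∈{4}] only 4 remains possible at r2c3, so r2c3=4.
Step 15. [r4c3∈{6}] nothing but 6 survives at r4c3, so r4c3=6.
Step 16. [r4c1∈{3}] r4c1 has the single candidate 3. So r4c1=3.
Step 17. [r4c4∈{2}] nothing but 2 survives at r4c4 ⇒ r4c4=2.

Answer: 5 6 3 4 1 2 / 1 2 4 5 3 6 / 4 5 2 1 6 3 / 3 1 6 2 5 4 / 2 3 1 6 4 5 / 6 4 5 3 2 1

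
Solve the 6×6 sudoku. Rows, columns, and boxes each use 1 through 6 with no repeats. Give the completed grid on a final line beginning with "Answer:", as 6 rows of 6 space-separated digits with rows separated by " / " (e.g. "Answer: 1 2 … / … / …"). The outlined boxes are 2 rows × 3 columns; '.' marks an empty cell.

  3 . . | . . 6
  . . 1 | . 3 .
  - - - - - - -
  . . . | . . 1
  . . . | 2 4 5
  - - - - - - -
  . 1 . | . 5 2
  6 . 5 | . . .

Step 1. [r6c2∈{2,3,4}] 2 has one home in row 6: r6c2. So r6c2=2.
Step 2. [r2c6∈{4}] only 4 remains possible at r2c6, so r2c6=4.
Step 3. [r3c4∈{3,6}] 3 has one home in box 4: r3c4, so r3c4=3.
Step 4. [r2c4∈{5}] nothing but 5 survives at r2c4. So r2c4=5.
Step 5. [r3c1∈{2,4,5}] 5 has one home in col 1: r3c1. So r3c1=5.
Step 6. [r3c3∈{2,4,6}] row 3 places 2 nowhere but r3c3 ⇒ r3c3=2.
Step 7. [r4c3∈{3,6}] r4c3 is the only open cell in col 3 admitting 6. So r4c3=6.
Step 8. [r1c3∈{4}] r1c3 has the single candidate 4 ⇒ r1c3=4.
Step 9. [r6c5∈{1}] r6c5's peers cover all but 1. So r6c5=1.
Step 10. [r6c4∈{4}] r6c4's peers cover all but 4 ⇒ r6c4=4.
Step 11. [r6c6∈{3}] r6c6 has the single candidate 3. So r6c6=3.
Step 12. [r5c1∈{4}] r5c1 has the single candidate 4, so r5c1=4.
Step 13. [r1c4∈{1}] nothing but 1 survives at r1c4 ⇒ r1c4=1.
Step 14. [r1c5∈{2}] only 2 remains possible at r1c5 ⇒ r1c5=2.
Step 15. [r2c2∈{6}] r2c2's peers cover all but 6 ⇒ r2c2=6.
Step 16. [r4c2∈{3}] r4c2 has the single candidate 3. So r4c2=3.
Step 17. [r3c5∈{6}] only 6 remains possible at r3c5 ⇒ r3c5=6.
Step 18. [r1c2∈{5}] only 5 remains possible at r1c2. So r1c2=5.
Step 19. [r5c3∈{3}] r5c3's peers cover all but 3 ⇒ r5c3=3.
Step 20. [r4c1∈{1}] r4c1 has the single candidate 1 ⇒ r4c1=1.
Step 21. [r5c4∈{6}] only 6 remains possible at r5c4. So r5c4=6.
Step 22. [r3c2∈{4}] r3c2 is down to just 4. So r3c2=4.
Step 23. [r2c1∈{2}] r2c1 is down to just 2, so r2c1=2.

Answer: 3 5 4 1 2 6 / 2 6 1 5 3 4 / 5 4 2 3 6 1 / 1 3 6 2 4 5 / 4 1 3 6 5 2 / 6 2 5 4 1 3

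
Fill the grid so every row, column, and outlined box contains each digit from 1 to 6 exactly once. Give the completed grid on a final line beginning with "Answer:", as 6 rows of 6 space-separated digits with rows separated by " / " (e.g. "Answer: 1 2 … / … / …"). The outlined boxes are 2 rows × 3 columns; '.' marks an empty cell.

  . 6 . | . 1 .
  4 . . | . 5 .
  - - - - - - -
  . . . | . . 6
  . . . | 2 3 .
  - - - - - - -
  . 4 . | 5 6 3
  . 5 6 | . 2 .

Step 1. [r4c2∈{1}] only 1 remains possible at r4c2 ⇒ r4c2=1.
Step 2. [r2c3∈{1,2,3}] row 2 places 1 nowhere but r2c3, so r2c3=1.
Step 3. [r3c5∈{4}] r3c5's peers cover all but 4 ⇒ r3c5=4.
Step 4. [r5c3∈{2}] r5c3 is down to just 2, so r5c3=2.
Step 5. [r6c1∈{1,3}] 3 has one home in row 6: r6c1, so r6c1=3.
Step 6. [r2c6∈{2}] r2c6 is down to just 2 ⇒ r2c6=2.
Step 7. [r2c2∈{3}] only 3 remains possible at r2c2, so r2c2=3.
Step 8. [r1c3∈{5}] r1c3's peers cover all but 5 ⇒ r1c3=5.
Step 9. [r3c1∈{2,5}] 5 has one home in row 3: r3c1. So r3c1=5.
Step 10. [r1c6∈{4}] only 4 remains possible at r1c6 ⇒ r1c6=4.
Step 11. [r6c4∈{1,4}] row 6 places 4 nowhere but r6c4 ⇒ r6c4=4.
Step 12. [r4c3∈{4}] r4c3 has the single candidate 4. So r4c3=4.
Step 13. [r3c3∈{3}] r3c3 has the single candidate 3. So r3c3=3.
Step 14. [r2c4∈{6}] only 6 remains possible at r2c4 ⇒ r2c4=6.
Step 15. [r4c1∈{6}] nothing but 6 survives at r4c1, so r4c1=6.
Step 16. [r1c4∈{3}] r1c4 is down to just 3, so r1c4=3.
Step 17. [r3c2∈{2}] r3c2's peers cover all but 2. So r3c2=2.
Step 18. [r5c1∈{1}] nothing but 1 survives at r5c1 ⇒ r5c1=1.
Step 19. [r6c6∈{1}] only 1 remains possible at r6c6, so r6c6=1.
Step 20. [r3c4∈{1}] r3c4's peers cover all but 1 ⇒ r3c4=1.
Step 21. [r1c1∈{2}] nothing but 2 survives at r1c1, so r1c1=2.
Step 22. [r4c6∈{5}] r4c6's peers cover all but 5, so r4c6=5.

Answer: 2 6 5 3 1 4 / 4 3 1 6 5 2 / 5 2 3 1 4 6 / 6 1 4 2 3 5 / 1 4 2 5 6 3 / 3 5 6 4 2 1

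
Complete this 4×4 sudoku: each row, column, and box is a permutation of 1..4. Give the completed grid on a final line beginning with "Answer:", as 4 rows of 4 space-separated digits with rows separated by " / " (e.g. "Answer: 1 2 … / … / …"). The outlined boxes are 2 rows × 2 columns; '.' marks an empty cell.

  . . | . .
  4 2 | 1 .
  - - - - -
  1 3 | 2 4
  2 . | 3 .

Step 1. [r1c4∈{2,3}] in row 1, 2 fits only at r1c4, so r1c4=2.
Step 2. [r4c4∈{1}] r4c4 has the single candidate 1. So r4c4=1.
Step 3. [r2c4∈{3}] r2c4's peers cover all but 3. So r2c4=3.
Step 4. [r4c2∈{4}] r4c2 has the single candidate 4, so r4c2=4.
Step 5. [r1c3∈{4}] nothing but 4 survives at r1c3. So r1c3=4.
Step 6. [r1c1∈{3}] r1c1's peers cover all but 3 ⇒ r1c1=3.
Step 7. [r1c2∈{1}] nothing but 1 survives at r1c2, so r1c2=1.

Answer: 3 1 4 2 / 4 2 1 3 / 1 3 2 4 / 2 4 3 1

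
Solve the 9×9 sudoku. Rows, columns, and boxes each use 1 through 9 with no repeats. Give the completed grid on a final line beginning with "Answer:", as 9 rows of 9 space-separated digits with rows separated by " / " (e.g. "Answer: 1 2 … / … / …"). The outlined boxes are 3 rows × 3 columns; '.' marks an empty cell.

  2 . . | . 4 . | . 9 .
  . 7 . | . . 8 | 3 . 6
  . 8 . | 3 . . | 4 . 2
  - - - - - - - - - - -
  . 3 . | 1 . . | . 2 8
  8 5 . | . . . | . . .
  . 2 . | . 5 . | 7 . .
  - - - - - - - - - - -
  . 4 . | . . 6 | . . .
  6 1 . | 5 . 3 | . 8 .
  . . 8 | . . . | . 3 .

Step 1. [r9c2∈{9}] nothing but 9 survives at r9c2 ⇒ r9c2=9.
Step 2. [r8c9∈{4,7,9}] 4 has one home in row 8: r8c9 ⇒ r8c9=4.
Step 3. [r4c7∈{5,6,9}] 5 has one home in row 4: r4c7, so r4c7=5.
Step 4. [r7c5∈{1,2,7,8,9}] 8 has one home in col 5: r7c5, so r7c5=8.
Step 5. [r5c5∈{2,3,6,7,9}] in col 5, 3 fits only at r5c5, so r5c5=3.
Step 6. [r1c3∈{1,3,5,6}] row 1 places 3 nowhere but r1c3. So r1c3=3.
Step 7. [r6c4∈{4,6,8,9}] r6c4 is the only open cell in row 6 admitting 8 ⇒ r6c4=8.
Step 8. [r9c7∈{1,2,6}] 6 has one home in row 9: r9c7 ⇒ r9c7=6.
Step 9. [r1c2∈{6}] r1c2's peers cover all but 6, so r1c2=6.
Step 10. [r5c4∈{2,4,6,7,9}] in col 4, 6 fits only at r5c4 ⇒ r5c4=6.
Step 11. [r1c4∈{7}] nothing but 7 survives at r1c4 ⇒ r1c4=7.
Step 12. [r4c3∈{4,6,7,9}] 6 has one home in row 4: r4c3, so r4c3=6.
Step 13. [r5c6∈{2,4,7,9}] in row 5, 2 fits only at r5c6, so r5c6=2.
Step 14. [r5c3∈{1,4,7,9}] in row 5, 7 fits only at r5c3, so r5c3=7.
Step 15. [r8c5∈{2,7,9}] row 8 places 7 nowhere but r8c5 ⇒ r8c5=7.
Step 16. [r4c5∈{9}] r4c5's peers cover all but 9 ⇒ r4c5=9.
Step 17. [r3c6∈{1,5,9}] across col 6, 9 lands solely at r3c6, so r3c6=9.
Step 18. [r6c6∈{4}] r6c6 is down to just 4 ⇒ r6c6=4.
Step 19. [r2c3∈{1,4,5,9}] in col 3, 4 fits only at r2c3 ⇒ r2c3=4.
Step 20. [r8c7∈{2,9}] row 8 places 9 nowhere but r8c7. So r8c7=9.
Step 21. [r5c7∈{1}] only 1 remains possible at r5c7 ⇒ r5c7=1.
Step 22. [r2c4∈{2}] only 2 remains possible at r2c4, so r2c4=2.
Step 23. [r2c5∈{1}] r2c5 is down to just 1. So r2c5=1.
Step 24. [r1c9∈{1,5}] 1 has one home in row 1: r1c9 ⇒ r1c9=1.
Step 25. [r2c8∈{5}] r2c8's peers cover all but 5 ⇒ r2c8=5.
Step 26. [r6c3∈{1,9}] 9 has one home in col 3: r6c3 ⇒ r6c3=9.
Step 27. [r3c3∈{1,5}] across col 3, 1 lands solely at r3c3. So r3c3=1.
Step 28. [r7c3∈{2,5}] in col 3, 5 fits only at r7c3. So r7c3=5.
Step 29. [r7c9∈{7}] nothing but 7 survives at r7c9, so r7c9=7.
Step 30. [r9c6∈{1}] r9c6 is down to just 1. So r9c6=1.
Step 31. [r9c4∈{4}] nothing but 4 survives at r9c4. So r9c4=4.
Step 32. [r3c1∈{5}] r3c1 has the single candidate 5, so r3c1=5.
Step 33. [r6c9∈{3}] r6c9's peers cover all but 3, so r6c9=3.
Step 34. [r9c9∈{5}] r9c9 has the single candidate 5, so r9c9=5.
Step 35. [r4c1∈{4}] only 4 remains possible at r4c1. So r4c1=4.
Step 36. [r7c7∈{2}] r7c7 is down to just 2, so r7c7=2.
Step 37. [r5c8∈{4}] nothing but 4 survives at r5c8. So r5c8=4.
Step 38. [r3c8∈{7}] nothing but 7 survives at r3c8, so r3c8=7.
Step 39. [r9c1∈{7}] r9c1's peers cover all but 7 ⇒ r9c1=7.
Step 40. [r7c1∈{3}] r7c1 has the single candidate 3. So r7c1=3.
Step 41. [r2c1∈{9}] r2c1 has the single candidate 9. So r2c1=9.
Step 42. [r3c5∈{6}] nothing but 6 survives at r3c5. So r3c5=6.
Step 43. [r4c6∈{7}] r4c6's peers cover all but 7. So r4c6=7.
Step 44. [r1c6∈{5}] nothing but 5 survives at r1c6 ⇒ r1c6=5.
Step 45. [r7c4∈{9}] r7c4's peers cover all but 9. So r7c4=9.
Step 46. [r7c8∈{1}] nothing but 1 survives at r7c8 ⇒ r7c8=1.
Step 47. [r5c9∈{9}] r5c9 is down to just 9 ⇒ r5c9=9.
Step 48. [r1c7∈{8}] r1c7 is down to just 8, so r1c7=8.
Step 49. [r9c5∈{2}] r9c5 has the single candidate 2, so r9c5=2.
Step 50. [r6c8∈{6}] only 6 remains possible at r6c8 ⇒ r6c8=6.
Step 51. [r6c1∈{1}] nothing but 1 survives at r6c1, so r6c1=1.
Step 52. [r8c3∈{2}] r8c3's peers cover all but 2 ⇒ r8c3=2.

Answer: 2 6 3 7 4 5 8 9 1 / 9 7 4 2 1 8 3 5 6 / 5 8 1 3 6 9 4 7 2 / 4 3 6 1 9 7 5 2 8 / 8 5 7 6 3 2 1 4 9 / 1 2 9 8 5 4 7 6 3 / 3 4 5 9 8 6 2 1 7 / 6 1 2 5 7 3 9 8 4 / 7 9 8 4 2 1 6 3 5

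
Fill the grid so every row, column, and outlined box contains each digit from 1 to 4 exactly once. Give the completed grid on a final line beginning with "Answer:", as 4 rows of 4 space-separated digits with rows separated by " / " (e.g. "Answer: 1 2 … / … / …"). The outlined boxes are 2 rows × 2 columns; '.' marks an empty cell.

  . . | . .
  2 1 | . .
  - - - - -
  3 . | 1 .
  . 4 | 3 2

Step 1. [r2c3∈{4}] r2c3's peers cover all but 4, so r2c3=4.
Step 2. [r1c4∈{1,3}] 1 has one home in row 1: r1c4, so r1c4=1.
Step 3. [r4c1∈{1}] nothing but 1 survives at r4c1. So r4c1=1.
Step 4. [r2c4∈{3}] r2c4's peers cover all but 3 ⇒ r2c4=3.
Step 5. [r1c1∈{4}] only 4 remains possible at r1c1. So r1c1=4.
Step 6. [r1c3∈{2}] nothing but 2 survives at r1c3, so r1c3=2.
Step 7. [r1c2∈{3}] r1c2 is down to just 3 ⇒ r1c2=3.
Step 8. [r3c4∈{4}] only 4 remains possible at r3c4 ⇒ r3c4=4.
Step 9. [r3c2∈{2}] r3c2's peers cover all but 2. So r3c2=2.

Answer: 4 3 2 1 / 2 1 4 3 / 3 2 1 4 / 1 4 3 2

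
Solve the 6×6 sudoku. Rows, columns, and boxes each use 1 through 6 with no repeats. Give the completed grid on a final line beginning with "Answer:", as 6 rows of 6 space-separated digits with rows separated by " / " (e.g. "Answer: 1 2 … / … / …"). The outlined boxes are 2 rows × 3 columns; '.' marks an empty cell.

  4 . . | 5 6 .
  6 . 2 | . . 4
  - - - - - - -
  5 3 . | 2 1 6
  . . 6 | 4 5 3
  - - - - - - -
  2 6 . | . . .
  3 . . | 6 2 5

Step 1. [r1c2∈{1}] nothing but 1 survives at r1c2. So r1c2=1.
Step 2. [r6c3∈{1,4}] in row 6, 1 fits only at r6c3. So r6c3=1.
Step 3. [r2c5∈{3}] only 3 remains possible at r2c5. So r2c5=3.
Step 4. [r2c4∈{1}] only 1 remains possible at r2c4 ⇒ r2c4=1.
Step 5. [r3c3∈{4}] only 4 remains possible at r3c3 ⇒ r3c3=4.
Step 6. [r1c6∈{2}] only 2 remains possible at r1c6. So r1c6=2.
Step 7. [r6c2∈{4}] nothing but 4 survives at r6c2. So r6c2=4.
Step 8. [r5c4∈{3}] r5c4 is down to just 3 ⇒ r5c4=3.
Step 9. [r1c3∈{3}] r1c3 has the single candidate 3, so r1c3=3.
Step 10. [r5c3∈{5}] nothing but 5 survives at r5c3 ⇒ r5c3=5.
Step 11. [r4c1∈{1}] only 1 remains possible at r4c1, so r4c1=1.
Step 12. [r4c2∈{2}] r4c2's peers cover all but 2. So r4c2=2.
Step 13. [r2c2∈{5}] r2c2 is down to just 5. So r2c2=5.
Step 14. [r5c5∈{4}] only 4 remains possible at r5c5, so r5c5=4.
Step 15. [r5c6∈{1}] only 1 remains possible at r5c6 ⇒ r5c6=1.

Answer: 4 1 3 5 6 2 / 6 5 2 1 3 4 / 5 3 4 2 1 6 / 1 2 6 4 5 3 / 2 6 5 3 4 1 / 3 4 1 6 2 5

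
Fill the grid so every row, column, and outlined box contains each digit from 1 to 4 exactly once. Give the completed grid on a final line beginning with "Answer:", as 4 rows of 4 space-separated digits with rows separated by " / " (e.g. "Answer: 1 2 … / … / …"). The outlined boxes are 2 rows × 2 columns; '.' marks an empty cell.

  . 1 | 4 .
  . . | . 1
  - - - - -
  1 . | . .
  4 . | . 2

Step 1. [r3c3∈{3}] nothing but 3 survives at r3c3. So r3c3=3.
Step 2. [r1c1∈{2,3}] r1c1 is the only open cell in row 1 admitting 2 ⇒ r1c1=2.
Step 3. [r4c2∈{3}] only 3 remains possible at r4c2, so r4c2=3.
Step 4. [r1c4∈{3}] nothing but 3 survives at r1c4, so r1c4=3.
Step 5. [r2c1∈{3}] r2c1 is down to just 3. So r2c1=3.
Step 6. [r4c3∈{1}] r4c3 is down to just 1, so r4c3=1.
Step 7. [r3c2∈{2}] r3c2 is down to just 2 ⇒ r3c2=2.
Step 8. [r2c2∈{4}] r2c2 is down to just 4. So r2c2=4.
Step 9. [r2c3∈{2}] nothing but 2 survives at r2c3 ⇒ r2c3=2.
Step 10. [r3c4∈{4}] r3c4's peers cover all but 4. So r3c4=4.

Answer: 2 1 4 3 / 3 4 2 1 / 1 2 3 4 / 4 3 1 2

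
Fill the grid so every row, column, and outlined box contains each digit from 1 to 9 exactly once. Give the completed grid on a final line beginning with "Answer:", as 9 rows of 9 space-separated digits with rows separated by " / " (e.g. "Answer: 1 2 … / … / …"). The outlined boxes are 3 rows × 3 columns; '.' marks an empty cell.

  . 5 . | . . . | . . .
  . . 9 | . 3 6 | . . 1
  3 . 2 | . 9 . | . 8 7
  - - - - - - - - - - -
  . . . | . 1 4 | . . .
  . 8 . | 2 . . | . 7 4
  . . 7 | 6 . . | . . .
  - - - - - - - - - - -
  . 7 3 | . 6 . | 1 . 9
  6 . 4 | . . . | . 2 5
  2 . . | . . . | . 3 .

Step 1. [r5c5∈{5}] r5c5's peers cover all but 5. So r5c5=5.
Step 2. [r6c5∈{8}] nothing but 8 survives at r6c5, so r6c5=8.
Step 3. [r8c5∈{7}] r8c5 has the single candidate 7 ⇒ r8c5=7.
Step 4. [r2c2∈{4}] nothing but 4 survives at r2c2 ⇒ r2c2=4.
Step 5. [r1c6∈{1,2,7,8}] col 6 places 7 nowhere but r1c6. So r1c6=7.
Step 6. [r2c7∈{2,5}] 2 has one home in row 2: r2c7. So r2c7=2.
Step 7. [r8c7∈{8}] r8c7 is down to just 8. So r8c7=8.
Step 8. [r9c5∈{4}] r9c5 is down to just 4, so r9c5=4.
Step 9. [r2c8∈{5}] r2c8's peers cover all but 5 ⇒ r2c8=5.
Step 10. [r2c4∈{8}] r2c4 has the single candidate 8. So r2c4=8.
Step 11. [r7c4∈{5}] nothing but 5 survives at r7c4, so r7c4=5.
Step 12. [r9c9∈{6}] r9c9's peers cover all but 6. So r9c9=6.
Step 13. [r9c3∈{1,5,8}] row 9 places 5 nowhere but r9c3. So r9c3=5.
Step 14. [r4c3∈{6}] r4c3 has the single candidate 6 ⇒ r4c3=6.
Step 15. [r4c8∈{9}] only 9 remains possible at r4c8. So r4c8=9.
Step 16. [r5c3∈{1}] only 1 remains possible at r5c3. So r5c3=1.
Step 17. [r9c6∈{1,8,9}] r9c6 is the only open cell in row 9 admitting 8, so r9c6=8.
Step 18. [r1c8∈{4,6}] 6 has one home in col 8: r1c8 ⇒ r1c8=6.
Step 19. [r1c9∈{3}] r1c9's peers cover all but 3 ⇒ r1c9=3.
Step 20. [r1c1∈{1,8}] in col 1, 1 fits only at r1c1, so r1c1=1.
Step 21. [r5c1∈{9}] r5c1 has the single candidate 9 ⇒ r5c1=9.
Step 22. [r5c6∈{3}] r5c6's peers cover all but 3 ⇒ r5c6=3.
Step 23. [r8c4∈{1,3,9}] in row 8, 3 fits only at r8c4. So r8c4=3.
Step 24. [r9c4∈{1,9}] in col 4, 9 fits only at r9c4. So r9c4=9.
Step 25. [r3c4∈{1,4}] across col 4, 1 lands solely at r3c4, so r3c4=1.
Step 26. [r4c1∈{5}] only 5 remains possible at r4c1, so r4c1=5.
Step 27. [r4c7∈{3}] only 3 remains possible at r4c7, so r4c7=3.
Step 28. [r4c2∈{2}] r4c2 has the single candidate 2. So r4c2=2.
Step 29. [r1c7∈{4,9}] in row 1, 9 fits only at r1c7, so r1c7=9.
Step 30. [r8c2∈{1,9}] in row 8, 9 fits only at r8c2 ⇒ r8c2=9.
Step 31. [r1c3∈{8}] only 8 remains possible at r1c3, so r1c3=8.
Step 32. [r4c4∈{7}] r4c4 is down to just 7 ⇒ r4c4=7.
Step 33. [r7c1∈{8}] only 8 remains possible at r7c1 ⇒ r7c1=8.
Step 34. [r3c7∈{4}] nothing but 4 survives at r3c7. So r3c7=4.
Step 35. [r6c7∈{5}] only 5 remains possible at r6c7, so r6c7=5.
Step 36. [r8c6∈{1}] r8c6 is down to just 1 ⇒ r8c6=1.
Step 37. [r9c2∈{1}] only 1 remains possible at r9c2, so r9c2=1.
Step 38. [r6c6∈{9}] r6c6's peers cover all but 9 ⇒ r6c6=9.
Step 39. [r6c8∈{1}] nothing but 1 survives at r6c8 ⇒ r6c8=1.
Step 40. [r1c4∈{4}] r1c4 has the single candidate 4, so r1c4=4.
Step 41. [r3c2∈{6}] r3c2's peers cover all but 6 ⇒ r3c2=6.
Step 42. [r6c9∈{2}] r6c9 is down to just 2, so r6c9=2.
Step 43. [r7c8∈{4}] r7c8's peers cover all but 4 ⇒ r7c8=4.
Step 44. [r5c7∈{6}] only 6 remains possible at r5c7, so r5c7=6.
Step 45. [r9c7∈{7}] r9c7 has the single candidate 7, so r9c7=7.
Step 46. [r2c1∈{7}] r2c1 is down to just 7, so r2c1=7.
Step 47. [r6c2∈{3}] nothing but 3 survives at r6c2, so r6c2=3.
Step 48. [r6c1∈{4}] r6c1 is down to just 4 ⇒ r6c1=4.
Step 49. [r3c6∈{5}] r3c6's peers cover all but 5. So r3c6=5.
Step 50. [r7c6∈{2}] r7c6 is down to just 2 ⇒ r7c6=2.
Step 51. [r4c9∈{8}] r4c9's peers cover all but 8, so r4c9=8.
Step 52. [r1c5∈{2}] r1c5's peers cover all but 2, so r1c5=2.

Answer: 1 5 8 4 2 7 9 6 3 / 7 4 9 8 3 6 2 5 1 / 3 6 2 1 9 5 4 8 7 / 5 2 6 7 1 4 3 9 8 / 9 8 1 2 5 3 6 7 4 / 4 3 7 6 8 9 5 1 2 / 8 7 3 5 6 2 1 4 9 / 6 9 4 3 7 1 8 2 5 / 2 1 5 9 4 8 7 3 6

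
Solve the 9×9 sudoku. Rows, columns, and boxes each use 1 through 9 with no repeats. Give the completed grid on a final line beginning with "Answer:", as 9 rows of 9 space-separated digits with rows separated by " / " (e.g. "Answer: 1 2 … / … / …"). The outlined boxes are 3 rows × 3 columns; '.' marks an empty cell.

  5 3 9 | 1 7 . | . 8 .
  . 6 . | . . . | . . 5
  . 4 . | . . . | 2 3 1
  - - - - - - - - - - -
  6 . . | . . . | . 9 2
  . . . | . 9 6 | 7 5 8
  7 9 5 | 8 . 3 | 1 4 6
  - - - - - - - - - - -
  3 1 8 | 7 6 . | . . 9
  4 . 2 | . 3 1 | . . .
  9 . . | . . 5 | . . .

Step 1. [r2c1∈{1,2,8}] in box 1, 2 fits only at r2c1. So r2c1=2.
Step 2. [r9c5∈{2,4,8}] in box 8, 8 fits only at r9c5. So r9c5=8.
Step 3. [r2c5∈{4}] only 4 remains possible at r2c5, so r2c5=4.
Step 4. [r9c2∈{7}] r9c2 has the single candidate 7, so r9c2=7.
Step 5. [r2c3∈{1,7}] r2c3 is the only open cell in row 2 admitting 1, so r2c3=1.
Step 6. [r1c7∈{4,6}] across row 1, 6 lands solely at r1c7. So r1c7=6.
Step 7. [r7c7∈{4,5}] r7c7 is the only open cell in row 7 admitting 5 ⇒ r7c7=5.
Step 8. [r7c6∈{2,4}] 4 has one home in row 7: r7c6, so r7c6=4.
Step 9. [r5c3∈{3,4}] in row 5, 3 fits only at r5c3, so r5c3=3.
Step 10. [r2c7∈{9}] nothing but 9 survives at r2c7, so r2c7=9.
Step 11. [r8c8∈{6,7}] across row 8, 6 lands solely at r8c8. So r8c8=6.
Step 12. [r5c4∈{2,4}] 4 has one home in row 5: r5c4, so r5c4=4.
Step 13. [r3c4∈{5,6,9}] r3c4 is the only open cell in row 3 admitting 6. So r3c4=6.
Step 14. [r9c9∈{3,4}] r9c9 is the only open cell in col 9 admitting 3, so r9c9=3.
Step 15. [r3c5∈{5}] r3c5 has the single candidate 5 ⇒ r3c5=5.
Step 16. [r3c6∈{8,9}] 9 has one home in row 3: r3c6 ⇒ r3c6=9.
Step 17. [r9c8∈{1,2}] r9c8 is the only open cell in row 9 admitting 1 ⇒ r9c8=1.
Step 18. [r1c9∈{4}] r1c9 is down to just 4, so r1c9=4.
Step 19. [r4c2∈{8}] r4c2 has the single candidate 8. So r4c2=8.
Step 20. [r2c4∈{3}] r2c4's peers cover all but 3, so r2c4=3.
Step 21. [r4c6∈{7}] r4c6 has the single candidate 7. So r4c6=7.
Step 22. [r4c5∈{1}] r4c5 has the single candidate 1 ⇒ r4c5=1.
Step 23. [r8c2∈{5}] r8c2's peers cover all but 5 ⇒ r8c2=5.
Step 24. [r4c4∈{5}] r4c4 has the single candidate 5, so r4c4=5.
Step 25. [r8c9∈{7}] r8c9 has the single candidate 7 ⇒ r8c9=7.
Step 26. [r8c7∈{8}] r8c7 has the single candidate 8, so r8c7=8.
Step 27. [r9c4∈{2}] r9c4 has the single candidate 2. So r9c4=2.
Step 28. [r2c6∈{8}] r2c6 has the single candidate 8, so r2c6=8.
Step 29. [r4c3∈{4}] nothing but 4 survives at r4c3. So r4c3=4.
Step 30. [r7c8∈{2}] nothing but 2 survives at r7c8. So r7c8=2.
Step 31. [r6c5∈{2}] r6c5 is down to just 2, so r6c5=2.
Step 32. [r5c2∈{2}] r5c2's peers cover all but 2. So r5c2=2.
Step 33. [r9c7∈{4}] only 4 remains possible at r9c7 ⇒ r9c7=4.
Step 34. [r1c6∈{2}] nothing but 2 survives at r1c6. So r1c6=2.
Step 35. [r3c1∈{8}] only 8 remains possible at r3c1. So r3c1=8.
Step 36. [r9c3∈{6}] r9c3 has the single candidate 6. So r9c3=6.
Step 37. [r4c7∈{3}] r4c7 has the single candidate 3. So r4c7=3.
Step 38. [r5c1∈{1}] r5c1 is down to just 1 ⇒ r5c1=1.
Step 39. [r8c4∈{9}] r8c4 has the single candidate 9 ⇒ r8c4=9.
Step 40. [r3c3∈{7}] only 7 remains possible at r3c3. So r3c3=7.
Step 41. [r2c8∈{7}] only 7 remains possible at r2c8 ⇒ r2c8=7.

Answer: 5 3 9 1 7 2 6 8 4 / 2 6 1 3 4 8 9 7 5 / 8 4 7 6 5 9 2 3 1 / 6 8 4 5 1 7 3 9 2 / 1 2 3 4 9 6 7 5 8 / 7 9 5 8 2 3 1 4 6 / 3 1 8 7 6 4 5 2 9 / 4 5 2 9 3 1 8 6 7 / 9 7 6 2 8 5 4 1 3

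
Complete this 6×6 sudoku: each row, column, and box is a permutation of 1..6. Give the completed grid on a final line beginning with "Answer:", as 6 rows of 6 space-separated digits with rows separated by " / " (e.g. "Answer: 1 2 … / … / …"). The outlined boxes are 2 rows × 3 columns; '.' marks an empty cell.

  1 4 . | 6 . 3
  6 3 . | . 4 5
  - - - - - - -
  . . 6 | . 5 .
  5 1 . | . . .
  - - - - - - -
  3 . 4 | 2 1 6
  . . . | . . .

Step 1. [r3c4∈{1,3,4}] in row 3, 3 fits only at r3c4, so r3c4=3.
Step 2. [r3c2∈{2}] nothing but 2 survives at r3c2 ⇒ r3c2=2.
Step 3. [r6c6∈{4}] r6c6 has the single candidate 4 ⇒ r6c6=4.
Step 4. [r6c4∈{5}] r6c4 is down to just 5. So r6c4=5.
Step 5. [r2c3∈{2}] r2c3's peers cover all but 2. So r2c3=2.
Step 6. [r4c5∈{2,6}] 6 has one home in row 4: r4c5 ⇒ r4c5=6.
Step 7. [r4c6∈{2}] only 2 remains possible at r4c6, so r4c6=2.
Step 8. [r6c5∈{3}] nothing but 3 survives at r6c5, so r6c5=3.
Step 9. [r6c2∈{6}] r6c2 is down to just 6 ⇒ r6c2=6.
Step 10. [r6c3∈{1}] r6c3 has the single candidate 1 ⇒ r6c3=1.
Step 11. [r3c1∈{4}] only 4 remains possible at r3c1, so r3c1=4.
Step 12. [r1c5∈{2}] r1c5 has the single candidate 2, so r1c5=2.
Step 13. [r4c3∈{3}] r4c3 is down to just 3, so r4c3=3.
Step 14. [r5c2∈{5}] r5c2 is down to just 5, so r5c2=5.
Step 15. [r6c1∈{2}] r6c1 is down to just 2 ⇒ r6c1=2.
Step 16. [r3c6∈{1}] r3c6 has the single candidate 1, so r3c6=1.
Step 17. [r4c4∈{4}] r4c4 is down to just 4, so r4c4=4.
Step 18. [r2c4∈{1}] r2c4 is down to just 1. So r2c4=1.
Step 19. [r1c3∈{5}] r1c3's peers cover all but 5. So r1c3=5.

Answer: 1 4 5 6 2 3 / 6 3 2 1 4 5 / 4 2 6 3 5 1 / 5 1 3 4 6 2 / 3 5 4 2 1 6 / 2 6 1 5 3 4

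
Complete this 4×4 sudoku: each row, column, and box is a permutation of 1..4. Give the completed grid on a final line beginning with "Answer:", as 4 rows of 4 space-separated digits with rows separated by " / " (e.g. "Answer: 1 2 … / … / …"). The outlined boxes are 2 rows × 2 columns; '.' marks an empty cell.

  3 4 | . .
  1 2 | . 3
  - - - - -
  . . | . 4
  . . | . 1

Step 1. [r4c2∈{3}] r4c2 is down to just 3 ⇒ r4c2=3.
Step 2. [r4c3∈{2}] only 2 remains possible at r4c3 ⇒ r4c3=2.
Step 3. [r4c1∈{4}] nothing but 4 survives at r4c1 ⇒ r4c1=4.
Step 4. [r1c3∈{1}] r1c3 has the single candidate 1. So r1c3=1.
Step 5. [r3c2∈{1}] r3c2's peers cover all but 1, so r3c2=1.
Step 6. [r3c3∈{3}] r3c3 has the single candidate 3, so r3c3=3.
Step 7. [r3c1∈{2}] r3c1's peers cover all but 2 ⇒ r3c1=2.
Step 8. [r2c3∈{4}] r2c3 has the single candidate 4 ⇒ r2c3=4.
Step 9. [r1c4∈{2}] r1c4's peers cover all but 2. So r1c4=2.

Answer: 3 4 1 2 / 1 2 4 3 / 2 1 3 4 / 4 3 2 1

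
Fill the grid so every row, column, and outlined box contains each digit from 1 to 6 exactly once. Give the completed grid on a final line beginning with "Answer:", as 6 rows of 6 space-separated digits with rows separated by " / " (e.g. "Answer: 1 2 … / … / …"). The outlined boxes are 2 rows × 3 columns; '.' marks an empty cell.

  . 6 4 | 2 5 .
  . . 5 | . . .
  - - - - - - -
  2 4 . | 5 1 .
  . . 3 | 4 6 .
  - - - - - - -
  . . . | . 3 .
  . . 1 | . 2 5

Step 1. [r2c4∈{1,3,6}] across col 4, 3 lands solely at r2c4 ⇒ r2c4=3.
Step 2. [r5c6∈{1,4,6}] r5c6 is the only open cell in box 6 admitting 4, so r5c6=4.
Step 3. [r2c1∈{1}] r2c1 has the single candidate 1 ⇒ r2c1=1.
Step 4. [r4c1∈{5}] only 5 remains possible at r4c1 ⇒ r4c1=5.
Step 5. [r5c1∈{6}] r5c1 has the single candidate 6. So r5c1=6.
Step 6. [r6c1∈{3,4}] in row 6, 4 fits only at r6c1, so r6c1=4.
Step 7. [r5c2∈{2,5}] across row 5, 5 lands solely at r5c2. So r5c2=5.
Step 8. [r1c1∈{3}] only 3 remains possible at r1c1. So r1c1=3.
Step 9. [r2c5∈{4}] r2c5 is down to just 4, so r2c5=4.
Step 10. [r2c6∈{6}] only 6 remains possible at r2c6 ⇒ r2c6=6.
Step 11. [r3c6∈{3}] nothing but 3 survives at r3c6, so r3c6=3.
Step 12. [r3c3∈{6}] nothing but 6 survives at r3c3, so r3c3=6.
Step 13. [r4c6∈{2}] nothing but 2 survives at r4c6 ⇒ r4c6=2.
Step 14. [r6c2∈{3}] nothing but 3 survives at r6c2, so r6c2=3.
Step 15. [r4c2∈{1}] nothing but 1 survives at r4c2. So r4c2=1.
Step 16. [r5c3∈{2}] r5c3's peers cover all but 2. So r5c3=2.
Step 17. [r1c6∈{1}] r1c6's peers cover all but 1, so r1c6=1.
Step 18. [r6c4∈{6}] nothing but 6 survives at r6c4 ⇒ r6c4=6.
Step 19. [r2c2∈{2}] r2c2's peers cover all but 2 ⇒ r2c2=2.
Step 20. [r5c4∈{1}] r5c4 is down to just 1, so r5c4=1.

Answer: 3 6 4 2 5 1 / 1 2 5 3 4 6 / 2 4 6 5 1 3 / 5 1 3 4 6 2 / 6 5 2 1 3 4 / 4 3 1 6 2 5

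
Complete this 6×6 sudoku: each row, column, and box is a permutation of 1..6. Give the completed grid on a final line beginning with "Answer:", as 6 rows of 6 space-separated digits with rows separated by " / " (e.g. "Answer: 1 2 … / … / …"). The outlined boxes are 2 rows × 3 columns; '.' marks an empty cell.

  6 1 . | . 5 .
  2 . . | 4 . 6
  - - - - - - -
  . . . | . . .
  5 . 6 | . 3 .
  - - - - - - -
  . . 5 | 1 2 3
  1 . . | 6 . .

Step 1. [r4c4∈{2}] r4c4's peers cover all but 2, so r4c4=2.
Step 2. [r4c2∈{4}] r4c2 is down to just 4 ⇒ r4c2=4.
Step 3. [r3c3∈{1,2,3}] col 3 places 1 nowhere but r3c3. So r3c3=1.
Step 4. [r2c3∈{3}] r2c3's peers cover all but 3, so r2c3=3.
Step 5. [r6c5∈{4}] r6c5 is down to just 4. So r6c5=4.
Step 6. [r6c2∈{2,3}] r6c2 is the only open cell in row 6 admitting 3, so r6c2=3.
Step 7. [r6c6∈{5}] r6c6 has the single candidate 5, so r6c6=5.
Step 8. [r5c2∈{6}] r5c2 has the single candidate 6 ⇒ r5c2=6.
Step 9. [r1c3∈{4}] only 4 remains possible at r1c3, so r1c3=4.
Step 10. [r2c5∈{1}] r2c5 is down to just 1, so r2c5=1.
Step 11. [r3c2∈{2}] r3c2 is down to just 2 ⇒ r3c2=2.
Step 12. [r3c6∈{4}] r3c6's peers cover all but 4. So r3c6=4.
Step 13. [r5c1∈{4}] only 4 remains possible at r5c1 ⇒ r5c1=4.
Step 14. [r2c2∈{5}] nothing but 5 survives at r2c2. So r2c2=5.
Step 15. [r4c6∈{1}] nothing but 1 survives at r4c6, so r4c6=1.
Step 16. [r6c3∈{2}] nothing but 2 survives at r6c3 ⇒ r6c3=2.
Step 17. [r3c1∈{3}] r3c1's peers cover all but 3, so r3c1=3.
Step 18. [r1c4∈{3}] r1c4 is down to just 3 ⇒ r1c4=3.
Step 19. [r1c6∈{2}] nothing but 2 survives at r1c6. So r1c6=2.
Step 20. [r3c4∈{5}] r3c4's peers cover all but 5. So r3c4=5.
Step 21. [r3c5∈{6}] r3c5 is down to just 6, so r3c5=6.

Answer: 6 1 4 3 5 2 / 2 5 3 4 1 6 / 3 2 1 5 6 4 / 5 4 6 2 3 1 / 4 6 5 1 2 3 / 1 3 2 6 4 5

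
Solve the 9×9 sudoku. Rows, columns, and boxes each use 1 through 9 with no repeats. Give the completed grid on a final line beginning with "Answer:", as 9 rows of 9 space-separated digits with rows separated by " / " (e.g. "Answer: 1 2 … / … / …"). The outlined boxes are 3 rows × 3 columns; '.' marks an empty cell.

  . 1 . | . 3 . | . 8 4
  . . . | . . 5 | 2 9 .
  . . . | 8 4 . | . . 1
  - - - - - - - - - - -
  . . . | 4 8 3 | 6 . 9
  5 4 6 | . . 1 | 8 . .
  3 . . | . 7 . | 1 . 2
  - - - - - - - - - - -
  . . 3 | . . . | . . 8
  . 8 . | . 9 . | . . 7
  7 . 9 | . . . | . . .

Step 1. [r9c9∈{3,5,6}] in col 9, 5 fits only at r9c9. So r9c9=5.
Step 2. [r2c9∈{3,6}] across col 9, 6 lands solely at r2c9. So r2c9=6.
Step 3. [r7c5∈{1,2,5,6}] r7c5 is the only open cell in col 5 admitting 5. So r7c5=5.
Step 4. [r9c5∈{1,2,6}] in col 5, 6 fits only at r9c5 ⇒ r9c5=6.
Step 5. [r9c2∈{2}] nothing but 2 survives at r9c2, so r9c2=2.
Step 6. [r3c2∈{3,5,6,7,9}] across col 2, 5 lands solely at r3c2 ⇒ r3c2=5.
Step 7. [r5c4∈{2,9}] row 5 places 9 nowhere but r5c4, so r5c4=9.
Step 8. [r6c8∈{4,5}] 4 has one home in row 6: r6c8. So r6c8=4.
Step 9. [r5c8∈{3,7}] across row 5, 7 lands solely at r5c8. So r5c8=7.
Step 10. [r3c8∈{3}] only 3 remains possible at r3c8. So r3c8=3.
Step 11. [r6c6∈{6}] nothing but 6 survives at r6c6 ⇒ r6c6=6.
Step 12. [r3c1∈{2,6,9}] row 3 places 6 nowhere but r3c1 ⇒ r3c1=6.
Step 13. [r8c8∈{1,2,6}] 6 has one home in row 8: r8c8 ⇒ r8c8=6.
Step 14. [r3c6∈{2,7,9}] in row 3, 9 fits only at r3c6, so r3c6=9.
Step 15. [r3c3∈{2,7}] 2 has one home in row 3: r3c3. So r3c3=2.
Step 16. [r1c3∈{7}] r1c3's peers cover all but 7, so r1c3=7.
Step 17. [r7c6∈{2,4,7}] col 6 places 7 nowhere but r7c6. So r7c6=7.
Step 18. [r8c3∈{1,4,5}] across row 8, 5 lands solely at r8c3, so r8c3=5.
Step 19. [r7c8∈{1,2}] 2 has one home in col 8: r7c8, so r7c8=2.
Step 20. [r7c4∈{1}] only 1 remains possible at r7c4. So r7c4=1.
Step 21. [r7c1∈{4}] r7c1's peers cover all but 4, so r7c1=4.
Step 22. [r9c4∈{3}] only 3 remains possible at r9c4, so r9c4=3.
Step 23. [r1c6∈{2}] nothing but 2 survives at r1c6, so r1c6=2.
Step 24. [r8c6∈{4}] r8c6 is down to just 4. So r8c6=4.
Step 25. [r4c1∈{1,2}] row 4 places 2 nowhere but r4c1. So r4c1=2.
Step 26. [r2c1∈{8}] only 8 remains possible at r2c1. So r2c1=8.
Step 27. [r5c9∈{3}] nothing but 3 survives at r5c9 ⇒ r5c9=3.
Step 28. [r8c7∈{3}] only 3 remains possible at r8c7 ⇒ r8c7=3.
Step 29. [r7c7∈{9}] r7c7's peers cover all but 9 ⇒ r7c7=9.
Step 30. [r4c3∈{1}] r4c3 is down to just 1. So r4c3=1.
Step 31. [r9c7∈{4}] r9c7 is down to just 4 ⇒ r9c7=4.
Step 32. [r9c6∈{8}] r9c6's peers cover all but 8. So r9c6=8.
Step 33. [r9c8∈{1}] r9c8's peers cover all but 1. So r9c8=1.
Step 34. [r7c2∈{6}] r7c2 has the single candidate 6. So r7c2=6.
Step 35. [r8c1∈{1}] r8c1's peers cover all but 1 ⇒ r8c1=1.
Step 36. [r2c4∈{7}] nothing but 7 survives at r2c4. So r2c4=7.
Step 37. [r4c2∈{7}] r4c2 is down to just 7. So r4c2=7.
Step 38. [r5c5∈{2}] r5c5 has the single candidate 2. So r5c5=2.
Step 39. [r4c8∈{5}] r4c8 is down to just 5. So r4c8=5.
Step 40. [r2c3∈{4}] only 4 remains possible at r2c3, so r2c3=4.
Step 41. [r6c3∈{8}] r6c3 has the single candidate 8. So r6c3=8.
Step 42. [r2c5∈{1}] r2c5's peers cover all but 1 ⇒ r2c5=1.
Step 43. [r6c2∈{9}] nothing but 9 survives at r6c2 ⇒ r6c2=9.
Step 44. [r1c1∈{9}] r1c1 is down to just 9 ⇒ r1c1=9.
Step 45. [r3c7∈{7}] r3c7's peers cover all but 7 ⇒ r3c7=7.
Step 46. [r1c7∈{5}] r1c7 has the single candidate 5. So r1c7=5.
Step 47. [r8c4∈{2}] r8c4 is down to just 2, so r8c4=2.
Step 48. [r2c2∈{3}] r2c2 is down to just 3. So r2c2=3.
Step 49. [r1c4∈{6}] r1c4 has the single candidate 6, so r1c4=6.
Step 50. [r6c4∈{5}] nothing but 5 survives at r6c4, so r6c4=5.

Answer: 9 1 7 6 3 2 5 8 4 / 8 3 4 7 1 5 2 9 6 / 6 5 2 8 4 9 7 3 1 / 2 7 1 4 8 3 6 5 9 / 5 4 6 9 2 1 8 7 3 / 3 9 8 5 7 6 1 4 2 / 4 6 3 1 5 7 9 2 8 / 1 8 5 2 9 4 3 6 7 / 7 2 9 3 6 8 4 1 5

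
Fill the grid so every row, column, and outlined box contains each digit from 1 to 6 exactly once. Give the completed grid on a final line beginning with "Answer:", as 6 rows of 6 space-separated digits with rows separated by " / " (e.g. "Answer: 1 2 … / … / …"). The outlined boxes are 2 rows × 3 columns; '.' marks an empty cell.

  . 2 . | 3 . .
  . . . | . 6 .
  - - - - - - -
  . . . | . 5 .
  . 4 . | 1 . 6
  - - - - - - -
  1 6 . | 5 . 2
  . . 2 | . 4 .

Step 1. [r1c5∈{1}] r1c5's peers cover all but 1 ⇒ r1c5=1.
Step 2. [r4c5∈{2,3}] in col 5, 2 fits only at r4c5. So r4c5=2.
Step 3. [r3c6∈{3,4}] in box 4, 3 fits only at r3c6 ⇒ r3c6=3.
Step 4. [r5c3∈{3,4}] row 5 places 4 nowhere but r5c3. So r5c3=4.
Step 5. [r3c2∈{1}] r3c2 has the single candidate 1, so r3c2=1.
Step 6. [r3c3∈{6}] r3c3 is down to just 6, so r3c3=6.
Step 7. [r1c3∈{5}] nothing but 5 survives at r1c3. So r1c3=5.
Step 8. [r1c6∈{4}] nothing but 4 survives at r1c6. So r1c6=4.
Step 9. [r2c2∈{3}] nothing but 3 survives at r2c2 ⇒ r2c2=3.
Step 10. [r4c1∈{3,5}] in row 4, 5 fits only at r4c1 ⇒ r4c1=5.
Step 11. [r6c1∈{3}] only 3 remains possible at r6c1, so r6c1=3.
Step 12. [r5c5∈{3}] r5c5 has the single candidate 3. So r5c5=3.
Step 13. [r2c4∈{2}] r2c4's peers cover all but 2 ⇒ r2c4=2.
Step 14. [r6c4∈{6}] r6c4's peers cover all but 6, so r6c4=6.
Step 15. [r6c2∈{5}] r6c2 is down to just 5, so r6c2=5.
Step 16. [r3c4∈{4}] r3c4 has the single candidate 4 ⇒ r3c4=4.
Step 17. [r2c1∈{4}] r2c1 is down to just 4. So r2c1=4.
Step 18. [r2c3∈{1}] r2c3 has the single candidate 1, so r2c3=1.
Step 19. [r3c1∈{2}] only 2 remains possible at r3c1. So r3c1=2.
Step 20. [r2c6∈{5}] r2c6 has the single candidate 5, so r2c6=5.
Step 21. [r4c3∈{3}] r4c3 has the single candidate 3. So r4c3=3.
Step 22. [r1c1∈{6}] nothing but 6 survives at r1c1, so r1c1=6.
Step 23. [r6c6∈{1}] r6c6 has the single candidate 1, so r6c6=1.

Answer: 6 2 5 3 1 4 / 4 3 1 2 6 5 / 2 1 6 4 5 3 / 5 4 3 1 2 6 / 1 6 4 5 3 2 / 3 5 2 6 4 1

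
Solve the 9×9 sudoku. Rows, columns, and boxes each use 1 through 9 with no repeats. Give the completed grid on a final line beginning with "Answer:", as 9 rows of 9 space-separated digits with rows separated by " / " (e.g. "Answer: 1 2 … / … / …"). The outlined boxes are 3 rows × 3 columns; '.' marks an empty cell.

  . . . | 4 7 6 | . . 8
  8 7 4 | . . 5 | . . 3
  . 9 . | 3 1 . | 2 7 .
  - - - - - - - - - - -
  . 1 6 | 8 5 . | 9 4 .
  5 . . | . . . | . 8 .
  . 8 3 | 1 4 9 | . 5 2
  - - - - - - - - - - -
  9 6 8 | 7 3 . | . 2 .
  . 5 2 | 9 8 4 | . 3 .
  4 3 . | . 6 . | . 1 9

Step 1. [r4c9∈{7}] nothing but 7 survives at r4c9. So r4c9=7.
Step 2. [r5c5∈{2}] r5c5's peers cover all but 2, so r5c5=2.
Step 3. [r6c7∈{6}] r6c7 is down to just 6. So r6c7=6.
Step 4. [r1c3∈{1,5}] r1c3 is the only open cell in col 3 admitting 1. So r1c3=1.
Step 5. [r1c7∈{5}] r1c7 is down to just 5, so r1c7=5.
Step 6. [r9c3∈{7}] only 7 remains possible at r9c3 ⇒ r9c3=7.
Step 7. [r2c8∈{6,9}] in row 2, 6 fits only at r2c8. So r2c8=6.
Step 8. [r5c7∈{1,3}] col 7 places 3 nowhere but r5c7. So r5c7=3.
Step 9. [r7c9∈{4,5}] across row 7, 5 lands solely at r7c9 ⇒ r7c9=5.
Step 10. [r1c2∈{2}] only 2 remains possible at r1c2, so r1c2=2.
Step 11. [r2c4∈{2}] only 2 remains possible at r2c4, so r2c4=2.
Step 12. [r5c6∈{7}] r5c6's peers cover all but 7. So r5c6=7.
Step 13. [r3c6∈{8}] only 8 remains possible at r3c6 ⇒ r3c6=8.
Step 14. [r3c9∈{4}] nothing but 4 survives at r3c9. So r3c9=4.
Step 15. [r8c7∈{7}] r8c7 has the single candidate 7 ⇒ r8c7=7.
Step 16. [r6c1∈{7}] nothing but 7 survives at r6c1 ⇒ r6c1=7.
Step 17. [r9c4∈{5}] nothing but 5 survives at r9c4. So r9c4=5.
Step 18. [r9c6∈{2}] r9c6 is down to just 2, so r9c6=2.
Step 19. [r1c8∈{9}] r1c8's peers cover all but 9. So r1c8=9.
Step 20. [r2c7∈{1}] r2c7 is down to just 1. So r2c7=1.
Step 21. [r8c1∈{1}] r8c1 is down to just 1, so r8c1=1.
Step 22. [r7c7∈{4}] r7c7's peers cover all but 4, so r7c7=4.
Step 23. [r4c1∈{2}] r4c1 has the single candidate 2. So r4c1=2.
Step 24. [r9c7∈{8}] nothing but 8 survives at r9c7 ⇒ r9c7=8.
Step 25. [r1c1∈{3}] r1c1 has the single candidate 3 ⇒ r1c1=3.
Step 26. [r7c6∈{1}] only 1 remains possible at r7c6. So r7c6=1.
Step 27. [r3c1∈{6}] r3c1 has the single candidate 6 ⇒ r3c1=6.
Step 28. [r8c9∈{6}] r8c9 has the single candidate 6. So r8c9=6.
Step 29. [r5c2∈{4}] r5c2 has the single candidate 4 ⇒ r5c2=4.
Step 30. [r5c3∈{9}] r5c3 is down to just 9. So r5c3=9.
Step 31. [r4c6∈{3}] only 3 remains possible at r4c6, so r4c6=3.
Step 32. [r3c3∈{5}] r3c3's peers cover all but 5, so r3c3=5.
Step 33. [r5c9∈{1}] r5c9 has the single candidate 1, so r5c9=1.
Step 34. [r5c4∈{6}] r5c4 has the single candidate 6 ⇒ r5c4=6.
Step 35. [r2c5∈{9}] nothing but 9 survives at r2c5. So r2c5=9.

Answer: 3 2 1 4 7 6 5 9 8 / 8 7 4 2 9 5 1 6 3 / 6 9 5 3 1 8 2 7 4 / 2 1 6 8 5 3 9 4 7 / 5 4 9 6 2 7 3 8 1 / 7 8 3 1 4 9 6 5 2 / 9 6 8 7 3 1 4 2 5 / 1 5 2 9 8 4 7 3 6 / 4 3 7 5 6 2 8 1 9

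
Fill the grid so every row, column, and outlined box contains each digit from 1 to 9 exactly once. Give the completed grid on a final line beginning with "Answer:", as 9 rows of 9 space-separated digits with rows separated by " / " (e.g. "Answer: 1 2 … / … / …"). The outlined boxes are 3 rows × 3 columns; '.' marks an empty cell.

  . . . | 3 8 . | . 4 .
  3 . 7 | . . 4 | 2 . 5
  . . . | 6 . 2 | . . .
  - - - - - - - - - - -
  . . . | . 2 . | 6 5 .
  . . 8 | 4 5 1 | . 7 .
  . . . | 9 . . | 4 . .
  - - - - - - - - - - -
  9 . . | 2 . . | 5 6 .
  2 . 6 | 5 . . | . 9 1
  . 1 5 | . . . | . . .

Step 1. [r6c8∈{1,2,3,8}] in box 6, 1 fits only at r6c8. So r6c8=1.
Step 2. [r2c2∈{6,8,9}] 6 has one home in row 2: r2c2 ⇒ r2c2=6.
Step 3. [r7c5∈{1,3,4,7}] r7c5 is the only open cell in row 7 admitting 1. So r7c5=1.
Step 4. [r1c6∈{5,7,9}] col 6 places 5 nowhere but r1c6. So r1c6=5.
Step 5. [r3c5∈{7,9}] in box 2, 7 fits only at r3c5, so r3c5=7.
Step 6. [r1c1∈{1}] r1c1 is down to just 1. So r1c1=1.
Step 7. [r9c6∈{3,6,7,8,9}] col 6 places 9 nowhere but r9c6, so r9c6=9.
Step 8. [r6c6∈{3,6,7,8}] in col 6, 6 fits only at r6c6 ⇒ r6c6=6.
Step 9. [r6c5∈{3}] nothing but 3 survives at r6c5. So r6c5=3.
Step 10. [r6c9∈{2,8}] across row 6, 8 lands solely at r6c9 ⇒ r6c9=8.
Step 11. [r5c9∈{2,3,9}] in box 6, 2 fits only at r5c9 ⇒ r5c9=2.
Step 12. [r3c7∈{1,3,8,9}] across row 3, 1 lands solely at r3c7 ⇒ r3c7=1.
Step 13. [r4c3∈{1,3,4,9}] 1 has one home in row 4: r4c3. So r4c3=1.
Step 14. [r7c3∈{3,4}] across col 3, 3 lands solely at r7c3, so r7c3=3.
Step 15. [r3c3∈{4,9}] r3c3 is the only open cell in col 3 admitting 4, so r3c3=4.
Step 16. [r1c3∈{2,9}] across col 3, 9 lands solely at r1c3. So r1c3=9.
Step 17. [r5c7∈{3,9}] across col 7, 9 lands solely at r5c7 ⇒ r5c7=9.
Step 18. [r4c9∈{3}] r4c9 has the single candidate 3. So r4c9=3.
Step 19. [r8c6∈{3,7,8}] across col 6, 3 lands solely at r8c6 ⇒ r8c6=3.
Step 20. [r9c7∈{3,7,8}] in col 7, 3 fits only at r9c7, so r9c7=3.
Step 21. [r8c7∈{7,8}] r8c7 is the only open cell in col 7 admitting 8, so r8c7=8.
Step 22. [r8c2∈{4,7}] row 8 places 7 nowhere but r8c2, so r8c2=7.
Step 23. [r6c1∈{5,7}] 7 has one home in row 6: r6c1. So r6c1=7.
Step 24. [r6c2∈{2,5}] in row 6, 5 fits only at r6c2. So r6c2=5.
Step 25. [r3c2∈{8}] nothing but 8 survives at r3c2, so r3c2=8.
Step 26. [r7c6∈{7,8}] across row 7, 8 lands solely at r7c6, so r7c6=8.
Step 27. [r7c2∈{4}] r7c2 is down to just 4 ⇒ r7c2=4.
Step 28. [r7c9∈{7}] r7c9 is down to just 7. So r7c9=7.
Step 29. [r8c5∈{4}] r8c5 is down to just 4, so r8c5=4.
Step 30. [r4c4∈{7,8}] r4c4 is the only open cell in row 4 admitting 8 ⇒ r4c4=8.
Step 31. [r1c9∈{6}] r1c9's peers cover all but 6 ⇒ r1c9=6.
Step 32. [r3c8∈{3}] r3c8 is down to just 3. So r3c8=3.
Step 33. [r9c9∈{4}] nothing but 4 survives at r9c9 ⇒ r9c9=4.
Step 34. [r3c9∈{9}] only 9 remains possible at r3c9, so r3c9=9.
Step 35. [r9c4∈{7}] r9c4's peers cover all but 7, so r9c4=7.
Step 36. [r1c7∈{7}] only 7 remains possible at r1c7 ⇒ r1c7=7.
Step 37. [r9c8∈{2}] nothing but 2 survives at r9c8. So r9c8=2.
Step 38. [r4c1∈{4}] only 4 remains possible at r4c1. So r4c1=4.
Step 39. [r6c3∈{2}] r6c3 has the single candidate 2. So r6c3=2.
Step 40. [r9c1∈{8}] r9c1 has the single candidate 8 ⇒ r9c1=8.
Step 41. [r2c4∈{1}] r2c4's peers cover all but 1. So r2c4=1.
Step 42. [r4c2∈{9}] r4c2's peers cover all but 9 ⇒ r4c2=9.
Step 43. [r5c1∈{6}] r5c1 has the single candidate 6. So r5c1=6.
Step 44. [r5c2∈{3}] r5c2 is down to just 3 ⇒ r5c2=3.
Step 45. [r2c5∈{9}] r2c5 has the single candidate 9, so r2c5=9.
Step 46. [r4c6∈{7}] r4c6 has the single candidate 7. So r4c6=7.
Step 47. [r9c5∈{6}] only 6 remains possible at r9c5, so r9c5=6.
Step 48. [r2c8∈{8}] r2c8 is down to just 8 ⇒ r2c8=8.
Step 49. [r1c2∈{2}] nothing but 2 survives at r1c2. So r1c2=2.
Step 50. [r3c1∈{5}] r3c1 has the single candidate 5 ⇒ r3c1=5.

Answer: 1 2 9 3 8 5 7 4 6 / 3 6 7 1 9 4 2 8 5 / 5 8 4 6 7 2 1 3 9 / 4 9 1 8 2 7 6 5 3 / 6 3 8 4 5 1 9 7 2 / 7 5 2 9 3 6 4 1 8 / 9 4 3 2 1 8 5 6 7 / 2 7 6 5 4 3 8 9 1 / 8 1 5 7 6 9 3 2 4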